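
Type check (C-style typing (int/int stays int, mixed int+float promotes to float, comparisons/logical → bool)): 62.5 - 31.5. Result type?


Operand types: float - float
Rule: mixed int/float promotes to float; int/int stays int
Result type: float


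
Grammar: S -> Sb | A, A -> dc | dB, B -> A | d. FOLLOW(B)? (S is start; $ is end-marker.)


$ ∈ FOLLOW(S). For each A -> αBβ: add FIRST(β)\{ε} to FOLLOW(B); if β nullable, add FOLLOW(A).
FOLLOW(B) = {$, b}


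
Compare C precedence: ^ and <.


'<' is relational (level 7); '^' is bitwise XOR (level 4)
Higher level binds tighter
'<' has higher precedence than '^'


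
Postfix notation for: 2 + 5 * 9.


* has higher precedence, evaluate 5*9 first
Postfix: 2 5 9 * +


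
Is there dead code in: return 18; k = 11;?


statement follows a return and is unreachable
Dead: 'k = 11'


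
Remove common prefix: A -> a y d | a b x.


Common prefix: 'a'
Factored: A -> a A', A' -> y d | b x


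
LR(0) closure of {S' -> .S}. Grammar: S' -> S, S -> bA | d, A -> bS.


Start: S' -> .S
For each item with dot before a nonterminal B, add B -> .γ for every B-production
Closure: [S' -> .S, S -> .bA, S -> .d]


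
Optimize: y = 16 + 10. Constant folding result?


16 + 10 = 26 at compile time
Optimized: y = 26


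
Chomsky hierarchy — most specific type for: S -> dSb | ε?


Single nonterminal LHS, but d^n b^n is not regular
Classification: Type 2 (Context-Free)


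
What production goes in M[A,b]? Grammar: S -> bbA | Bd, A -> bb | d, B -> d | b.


For [A, b]: 'b' ∈ FIRST(bb)
Entry: A -> bb


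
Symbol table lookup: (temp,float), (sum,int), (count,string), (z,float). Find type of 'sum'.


Lookup 'sum' → type int


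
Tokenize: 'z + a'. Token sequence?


Scan left to right, longest-match per lexeme
Tokens: ID(z), OP(+), ID(a)


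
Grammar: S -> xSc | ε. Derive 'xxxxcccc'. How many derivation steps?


Derivation: S => xSc => xxScc => xxxSccc => xxxxScccc => xxxxcccc
Steps: 5


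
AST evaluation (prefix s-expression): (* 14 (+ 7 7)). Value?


Evaluate inner: (+ 7 7) = 14
Evaluate root: (* 14 14) = 196
Result: 196


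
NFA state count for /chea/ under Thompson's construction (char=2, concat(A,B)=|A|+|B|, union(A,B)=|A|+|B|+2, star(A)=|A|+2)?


Syntax tree has 4 char leaf(s), 0 union(s), 0 star(s)
chars contribute 4×2 = 8; each union adds +2; each star adds +2
Total: 8 + 0 + 0 = 8 states


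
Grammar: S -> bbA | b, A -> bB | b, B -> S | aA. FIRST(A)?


Per alternative of A: FIRST(bB) = {b}; FIRST(b) = {b}
FIRST(A) = {b}


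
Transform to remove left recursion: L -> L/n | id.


Left-recursive alternatives: L/n; non-recursive: id
Introduce L': L -> idL', L' -> /nL' | ε


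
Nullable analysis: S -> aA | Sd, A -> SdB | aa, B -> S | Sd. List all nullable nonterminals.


A nonterminal is nullable iff some alternative derives ε (directly, or every symbol in it is nullable)
Nullable: {}


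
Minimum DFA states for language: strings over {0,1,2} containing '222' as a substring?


KMP-style automaton: 3 progress states + 1 absorbing accept = 4
Minimal DFA: 4 states


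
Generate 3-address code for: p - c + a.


Break into single-operator statements:
t1 = p - c
t2 = t1 + a


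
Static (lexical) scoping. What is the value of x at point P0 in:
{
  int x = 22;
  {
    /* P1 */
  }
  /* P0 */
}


x declared in the same block as P0
x = 22


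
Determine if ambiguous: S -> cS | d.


right-linear, alternatives start with distinct terminals 'c' vs 'd': unique leftmost derivation
Unambiguous


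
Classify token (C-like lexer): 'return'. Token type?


Pattern: reserved word
Type: KEYWORD


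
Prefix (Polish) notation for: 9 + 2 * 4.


'*' binds tighter: tree is (+ 9 (* 2 4))
Prefix: + 9 * 2 4


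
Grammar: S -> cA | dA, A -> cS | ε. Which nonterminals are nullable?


A nonterminal is nullable iff some alternative derives ε (directly, or every symbol in it is nullable)
Nullable: {A}


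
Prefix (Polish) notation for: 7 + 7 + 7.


left-to-right (same/higher precedence on left): tree is (+ (+ 7 7) 7)
Prefix: + + 7 7 7


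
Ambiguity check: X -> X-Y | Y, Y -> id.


precedence layered via separate nonterminal Y: deterministic
Unambiguous


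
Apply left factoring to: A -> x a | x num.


Common prefix: 'x'
Factored: A -> x A', A' -> a | num


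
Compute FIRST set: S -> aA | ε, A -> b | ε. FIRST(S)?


Per alternative of S: FIRST(aA) = {a}; FIRST(ε) = {ε}
FIRST(S) = {a, ε}


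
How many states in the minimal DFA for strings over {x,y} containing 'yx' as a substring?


KMP-style automaton: 2 progress states + 1 absorbing accept = 3
Minimal DFA: 3 states


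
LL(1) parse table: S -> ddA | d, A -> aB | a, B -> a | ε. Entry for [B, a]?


For [B, a]: 'a' ∈ FIRST(a)
Entry: B -> a


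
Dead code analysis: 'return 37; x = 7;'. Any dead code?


statement follows a return and is unreachable
Dead: 'x = 7'


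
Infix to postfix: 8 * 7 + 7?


Left to right (same or higher precedence on left)
Postfix: 8 7 * 7 +


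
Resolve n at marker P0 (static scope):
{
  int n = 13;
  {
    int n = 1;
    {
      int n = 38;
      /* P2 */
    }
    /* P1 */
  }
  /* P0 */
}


n declared in the same block as P0
n = 13


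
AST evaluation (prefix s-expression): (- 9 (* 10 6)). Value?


Evaluate inner: (* 10 6) = 60
Evaluate root: (- 9 60) = -51
Result: -51


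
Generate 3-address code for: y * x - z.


Break into single-operator statements:
t1 = y * x
t2 = t1 - z


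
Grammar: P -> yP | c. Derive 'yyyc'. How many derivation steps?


Derivation: P => yP => yyP => yyyP => yyyc
Steps: 4


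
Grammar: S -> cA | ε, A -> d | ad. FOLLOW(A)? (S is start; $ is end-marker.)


$ ∈ FOLLOW(S). For each A -> αBβ: add FIRST(β)\{ε} to FOLLOW(B); if β nullable, add FOLLOW(A).
FOLLOW(A) = {$}


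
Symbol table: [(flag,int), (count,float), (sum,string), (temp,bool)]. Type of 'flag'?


Lookup 'flag' → type int


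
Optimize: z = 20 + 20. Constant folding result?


20 + 20 = 40 at compile time
Optimized: z = 40


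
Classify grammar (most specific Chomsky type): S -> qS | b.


Right-linear: every RHS is a terminal or a terminal followed by one nonterminal
Classification: Type 3 (Regular)


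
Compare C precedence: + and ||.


'+' is additive (level 9); '||' is logical OR (level 1)
Higher level binds tighter
'+' has higher precedence than '||'


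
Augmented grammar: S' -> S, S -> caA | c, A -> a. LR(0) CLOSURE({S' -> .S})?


Start: S' -> .S
For each item with dot before a nonterminal B, add B -> .γ for every B-production
Closure: [S' -> .S, S -> .caA, S -> .c]


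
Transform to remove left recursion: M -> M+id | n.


Left-recursive alternatives: M+id; non-recursive: n
Introduce M': M -> nM', M' -> +idM' | ε


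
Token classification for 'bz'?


Pattern: letter/underscore followed by alphanumerics, not a keyword
Type: IDENTIFIER


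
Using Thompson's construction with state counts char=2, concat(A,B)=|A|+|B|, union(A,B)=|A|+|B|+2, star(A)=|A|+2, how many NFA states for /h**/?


Syntax tree has 1 char leaf(s), 0 union(s), 2 star(s)
chars contribute 1×2 = 2; each union adds +2; each star adds +2
Total: 2 + 0 + 4 = 6 states


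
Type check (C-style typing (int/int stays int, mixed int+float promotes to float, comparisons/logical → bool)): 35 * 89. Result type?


Operand types: int * int
Rule: mixed int/float promotes to float; int/int stays int
Result type: int


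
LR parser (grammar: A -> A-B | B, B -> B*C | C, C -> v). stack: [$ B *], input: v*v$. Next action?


no handle; shift 'v'
Action: shift


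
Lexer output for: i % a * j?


Scan left to right, longest-match per lexeme
Tokens: ID(i), OP(%), ID(a), OP(*), ID(j)


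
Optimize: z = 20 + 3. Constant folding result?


20 + 3 = 23 at compile time
Optimized: z = 23


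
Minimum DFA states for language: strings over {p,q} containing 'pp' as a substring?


KMP-style automaton: 2 progress states + 1 absorbing accept = 3
Minimal DFA: 3 states


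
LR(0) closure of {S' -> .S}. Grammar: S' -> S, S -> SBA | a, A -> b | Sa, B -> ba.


Start: S' -> .S
For each item with dot before a nonterminal B, add B -> .γ for every B-production
Closure: [S' -> .S, S -> .SBA, S -> .a]


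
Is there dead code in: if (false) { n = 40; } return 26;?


condition is constant false, so the whole block is unreachable
Dead: 'if (false) { n = 40; }'


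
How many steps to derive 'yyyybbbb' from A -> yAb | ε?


Derivation: A => yAb => yyAbb => yyyAbbb => yyyyAbbbb => yyyybbbb
Steps: 5


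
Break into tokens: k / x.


Scan left to right, longest-match per lexeme
Tokens: ID(k), OP(/), ID(x)


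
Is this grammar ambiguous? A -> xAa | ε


balanced x^n…a^n: each string has a unique parse
Unambiguous


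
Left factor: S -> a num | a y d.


Common prefix: 'a'
Factored: S -> a S', S' -> num | y d


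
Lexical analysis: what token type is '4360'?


Pattern: digits only
Type: INTEGER_LITERAL


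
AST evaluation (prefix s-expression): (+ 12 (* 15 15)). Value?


Evaluate inner: (* 15 15) = 225
Evaluate root: (+ 12 225) = 237
Result: 237


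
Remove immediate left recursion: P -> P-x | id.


Left-recursive alternatives: P-x; non-recursive: id
Introduce P': P -> idP', P' -> -xP' | ε


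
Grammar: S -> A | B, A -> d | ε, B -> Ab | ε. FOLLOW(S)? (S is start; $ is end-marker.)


$ ∈ FOLLOW(S). For each A -> αBβ: add FIRST(β)\{ε} to FOLLOW(B); if β nullable, add FOLLOW(A).
FOLLOW(S) = {$}


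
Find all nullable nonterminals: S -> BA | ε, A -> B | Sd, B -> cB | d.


A nonterminal is nullable iff some alternative derives ε (directly, or every symbol in it is nullable)
Nullable: {S}


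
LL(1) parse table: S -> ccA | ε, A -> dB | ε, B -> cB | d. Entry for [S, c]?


For [S, c]: 'c' ∈ FIRST(ccA)
Entry: S -> ccA


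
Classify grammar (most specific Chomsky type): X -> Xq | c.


Left-linear: every RHS is a terminal or one nonterminal followed by a terminal
Classification: Type 3 (Regular)


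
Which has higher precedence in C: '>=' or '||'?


'>=' is relational (level 7); '||' is logical OR (level 1)
Higher level binds tighter
'>=' has higher precedence than '||'


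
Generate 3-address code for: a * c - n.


Break into single-operator statements:
t1 = a * c
t2 = t1 - n


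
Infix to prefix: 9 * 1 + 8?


left-to-right (same/higher precedence on left): tree is (+ (* 9 1) 8)
Prefix: + * 9 1 8


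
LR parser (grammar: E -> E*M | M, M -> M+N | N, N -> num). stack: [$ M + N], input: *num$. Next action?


handle 'M+N' on top
Action: reduce (M -> M+N)


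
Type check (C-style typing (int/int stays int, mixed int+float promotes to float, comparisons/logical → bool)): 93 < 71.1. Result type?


Operand types: int < float
Rule: comparison yields bool
Result type: bool


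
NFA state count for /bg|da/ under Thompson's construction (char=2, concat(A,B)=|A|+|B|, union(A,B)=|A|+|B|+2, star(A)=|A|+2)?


Syntax tree has 4 char leaf(s), 1 union(s), 0 star(s)
chars contribute 4×2 = 8; each union adds +2; each star adds +2
Total: 8 + 2 + 0 = 10 states


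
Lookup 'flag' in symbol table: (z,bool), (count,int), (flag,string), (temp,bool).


Lookup 'flag' → type string


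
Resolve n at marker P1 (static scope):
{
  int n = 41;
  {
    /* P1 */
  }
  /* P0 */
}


P1's block does not declare n; resolves to the enclosing declaration at depth 0
n = 41


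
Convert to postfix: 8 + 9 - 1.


Left to right (same or higher precedence on left)
Postfix: 8 9 + 1 -


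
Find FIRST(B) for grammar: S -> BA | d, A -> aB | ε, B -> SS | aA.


Per alternative of B: FIRST(SS) = {a, d}; FIRST(aA) = {a}
FIRST(B) = {a, d}


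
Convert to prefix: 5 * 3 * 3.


left-to-right (same/higher precedence on left): tree is (* (* 5 3) 3)
Prefix: * * 5 3 3


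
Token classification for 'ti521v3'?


Pattern: letter/underscore followed by alphanumerics, not a keyword
Type: IDENTIFIER


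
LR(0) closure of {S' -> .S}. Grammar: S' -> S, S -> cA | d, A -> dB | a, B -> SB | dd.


Start: S' -> .S
For each item with dot before a nonterminal B, add B -> .γ for every B-production
Closure: [S' -> .S, S -> .cA, S -> .d]


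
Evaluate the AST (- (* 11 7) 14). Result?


Evaluate inner: (* 11 7) = 77
Evaluate root: (- 77 14) = 63
Result: 63


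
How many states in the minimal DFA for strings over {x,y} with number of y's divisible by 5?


Track (count of y) mod 5: states 0..4, accept at 0
Minimal DFA: 5 states


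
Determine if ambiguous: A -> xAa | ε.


balanced x^n…a^n: each string has a unique parse
Unambiguous


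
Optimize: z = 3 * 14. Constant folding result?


3 * 14 = 42 at compile time
Optimized: z = 42


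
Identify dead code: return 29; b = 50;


statement follows a return and is unreachable
Dead: 'b = 50'


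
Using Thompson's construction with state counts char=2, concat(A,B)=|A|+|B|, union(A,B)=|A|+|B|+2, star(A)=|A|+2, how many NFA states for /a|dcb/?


Syntax tree has 4 char leaf(s), 1 union(s), 0 star(s)
chars contribute 4×2 = 8; each union adds +2; each star adds +2
Total: 8 + 2 + 0 = 10 states


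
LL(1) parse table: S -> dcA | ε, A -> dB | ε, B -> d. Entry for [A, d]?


For [A, d]: 'd' ∈ FIRST(dB)
Entry: A -> dB


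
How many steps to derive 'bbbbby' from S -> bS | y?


Derivation: S => bS => bbS => bbbS => bbbbS => bbbbbS => bbbbby
Steps: 6


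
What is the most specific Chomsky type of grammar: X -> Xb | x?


Left-linear: every RHS is a terminal or one nonterminal followed by a terminal
Classification: Type 3 (Regular)


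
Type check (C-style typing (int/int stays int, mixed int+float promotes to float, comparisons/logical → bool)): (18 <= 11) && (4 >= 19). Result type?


Operand types: bool && bool
Rule: logical operators take bool operands and yield bool
Result type: bool


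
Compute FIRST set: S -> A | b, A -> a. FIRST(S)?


Per alternative of S: FIRST(A) = {a}; FIRST(b) = {b}
FIRST(S) = {a, b}


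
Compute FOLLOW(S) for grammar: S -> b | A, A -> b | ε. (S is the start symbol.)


$ ∈ FOLLOW(S). For each A -> αBβ: add FIRST(β)\{ε} to FOLLOW(B); if β nullable, add FOLLOW(A).
FOLLOW(S) = {$}


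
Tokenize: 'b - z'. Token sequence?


Scan left to right, longest-match per lexeme
Tokens: ID(b), OP(-), ID(z)


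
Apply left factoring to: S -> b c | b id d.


Common prefix: 'b'
Factored: S -> b S', S' -> c | id d


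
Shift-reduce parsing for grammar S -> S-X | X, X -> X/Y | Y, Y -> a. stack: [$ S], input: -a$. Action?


shift '-' to continue S -> S-X
Action: shift


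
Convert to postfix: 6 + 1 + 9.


Left to right (same or higher precedence on left)
Postfix: 6 1 + 9 +


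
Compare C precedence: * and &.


'*' is multiplicative (level 10); '&' is bitwise AND (level 5)
Higher level binds tighter
'*' has higher precedence than '&'


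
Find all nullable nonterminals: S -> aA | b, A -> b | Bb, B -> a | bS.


A nonterminal is nullable iff some alternative derives ε (directly, or every symbol in it is nullable)
Nullable: {}


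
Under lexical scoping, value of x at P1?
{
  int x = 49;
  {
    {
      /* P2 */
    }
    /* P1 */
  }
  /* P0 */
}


P1's block does not declare x; resolves to the enclosing declaration at depth 0
x = 49


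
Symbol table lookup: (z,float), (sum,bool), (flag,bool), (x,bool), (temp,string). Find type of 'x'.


Lookup 'x' → type bool


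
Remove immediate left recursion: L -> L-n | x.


Left-recursive alternatives: L-n; non-recursive: x
Introduce L': L -> xL', L' -> -nL' | ε


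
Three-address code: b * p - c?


Break into single-operator statements:
t1 = b * p
t2 = t1 - c


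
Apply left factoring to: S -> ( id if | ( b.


Common prefix: '('
Factored: S -> ( S', S' -> id if | b


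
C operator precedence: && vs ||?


'&&' is logical AND (level 2); '||' is logical OR (level 1)
Higher level binds tighter
'&&' has higher precedence than '||'


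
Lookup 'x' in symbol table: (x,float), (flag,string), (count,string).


Lookup 'x' → type float


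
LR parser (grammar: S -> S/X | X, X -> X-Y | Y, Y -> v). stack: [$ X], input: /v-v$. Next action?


lookahead ∉ {-} so X won't extend; reduce S -> X
Action: reduce (S -> X)


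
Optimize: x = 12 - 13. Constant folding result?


12 - 13 = -1 at compile time
Optimized: x = -1


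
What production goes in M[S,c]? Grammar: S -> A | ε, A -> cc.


For [S, c]: 'c' ∈ FIRST(A)
Entry: S -> A


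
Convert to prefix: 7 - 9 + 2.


left-to-right (same/higher precedence on left): tree is (+ (- 7 9) 2)
Prefix: + - 7 9 2


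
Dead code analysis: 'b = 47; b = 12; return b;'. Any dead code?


first assignment to b is overwritten before any read
Dead: 'b = 47'


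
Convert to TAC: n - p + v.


Break into single-operator statements:
t1 = n - p
t2 = t1 + v


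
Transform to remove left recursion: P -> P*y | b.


Left-recursive alternatives: P*y; non-recursive: b
Introduce P': P -> bP', P' -> *yP' | ε


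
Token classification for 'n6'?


Pattern: letter/underscore followed by alphanumerics, not a keyword
Type: IDENTIFIER


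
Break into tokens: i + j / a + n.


Scan left to right, longest-match per lexeme
Tokens: ID(i), OP(+), ID(j), OP(/), ID(a), OP(+), ID(n)


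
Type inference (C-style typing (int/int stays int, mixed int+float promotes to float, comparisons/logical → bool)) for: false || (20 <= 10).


Operand types: bool || bool
Rule: logical operators take bool operands and yield bool
Result type: bool


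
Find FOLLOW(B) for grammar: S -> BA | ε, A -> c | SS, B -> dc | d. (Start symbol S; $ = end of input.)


$ ∈ FOLLOW(S). For each A -> αBβ: add FIRST(β)\{ε} to FOLLOW(B); if β nullable, add FOLLOW(A).
FOLLOW(B) = {$, c, d}


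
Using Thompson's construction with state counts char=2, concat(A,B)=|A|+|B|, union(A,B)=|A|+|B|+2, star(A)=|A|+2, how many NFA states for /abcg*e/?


Syntax tree has 5 char leaf(s), 0 union(s), 1 star(s)
chars contribute 5×2 = 10; each union adds +2; each star adds +2
Total: 10 + 0 + 2 = 12 states


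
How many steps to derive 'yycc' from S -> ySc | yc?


Derivation: S => ySc => yycc
Steps: 2


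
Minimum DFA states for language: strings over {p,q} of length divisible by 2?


Track length mod 2: states 0..1, accept at 0
Minimal DFA: 2 states


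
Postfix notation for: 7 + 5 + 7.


Left to right (same or higher precedence on left)
Postfix: 7 5 + 7 +


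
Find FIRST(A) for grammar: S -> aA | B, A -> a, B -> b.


Per alternative of A: FIRST(a) = {a}
FIRST(A) = {a}


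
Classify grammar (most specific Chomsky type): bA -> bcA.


LHS has context (more than one symbol) and |LHS| ≤ |RHS|
Classification: Type 1 (Context-Sensitive)


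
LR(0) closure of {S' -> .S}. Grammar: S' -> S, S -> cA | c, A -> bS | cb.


Start: S' -> .S
For each item with dot before a nonterminal B, add B -> .γ for every B-production
Closure: [S' -> .S, S -> .cA, S -> .c]


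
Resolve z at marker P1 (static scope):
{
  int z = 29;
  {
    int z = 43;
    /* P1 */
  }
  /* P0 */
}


z declared in the same block as P1
z = 43


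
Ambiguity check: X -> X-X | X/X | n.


'n-n/n' has two parse trees (no precedence encoded between - and /)
Ambiguous


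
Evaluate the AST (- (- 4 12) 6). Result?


Evaluate inner: (- 4 12) = -8
Evaluate root: (- -8 6) = -14
Result: -14


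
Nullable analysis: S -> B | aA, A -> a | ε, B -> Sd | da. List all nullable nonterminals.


A nonterminal is nullable iff some alternative derives ε (directly, or every symbol in it is nullable)
Nullable: {A}


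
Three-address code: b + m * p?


Break into single-operator statements:
t1 = m * p
t2 = b + t1


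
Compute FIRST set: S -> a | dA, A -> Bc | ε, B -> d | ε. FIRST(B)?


Per alternative of B: FIRST(d) = {d}; FIRST(ε) = {ε}
FIRST(B) = {d, ε}


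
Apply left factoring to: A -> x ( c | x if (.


Common prefix: 'x'
Factored: A -> x A', A' -> ( c | if (


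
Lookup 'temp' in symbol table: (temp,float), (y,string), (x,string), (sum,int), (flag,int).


Lookup 'temp' → type float


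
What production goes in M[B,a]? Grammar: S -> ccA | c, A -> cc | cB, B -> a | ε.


For [B, a]: 'a' ∈ FIRST(a)
Entry: B -> a


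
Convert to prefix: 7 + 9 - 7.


left-to-right (same/higher precedence on left): tree is (- (+ 7 9) 7)
Prefix: - + 7 9 7


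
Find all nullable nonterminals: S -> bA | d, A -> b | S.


A nonterminal is nullable iff some alternative derives ε (directly, or every symbol in it is nullable)
Nullable: {}


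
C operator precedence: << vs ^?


'<<' is shift (level 8); '^' is bitwise XOR (level 4)
Higher level binds tighter
'<<' has higher precedence than '^'


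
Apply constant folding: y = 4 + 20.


4 + 20 = 24 at compile time
Optimized: y = 24


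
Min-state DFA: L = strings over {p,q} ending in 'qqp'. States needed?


Track the longest suffix of input matching a prefix of 'qqp': 4 classes (prefixes of length 0..3)
Minimal DFA: 4 states


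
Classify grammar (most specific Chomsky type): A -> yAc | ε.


Single nonterminal LHS, but y^n c^n is not regular
Classification: Type 2 (Context-Free)


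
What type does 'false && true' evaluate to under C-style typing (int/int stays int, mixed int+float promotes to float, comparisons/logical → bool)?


Operand types: bool && bool
Rule: logical operators take bool operands and yield bool
Result type: bool


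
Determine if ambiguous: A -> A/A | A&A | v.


'v/v&v' has two parse trees (no precedence encoded between / and &)
Ambiguous


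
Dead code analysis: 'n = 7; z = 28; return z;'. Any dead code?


n is assigned but never read
Dead: 'n = 7'


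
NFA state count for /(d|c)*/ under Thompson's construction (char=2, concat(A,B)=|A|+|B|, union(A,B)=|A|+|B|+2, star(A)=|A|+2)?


Syntax tree has 2 char leaf(s), 1 union(s), 1 star(s)
chars contribute 2×2 = 4; each union adds +2; each star adds +2
Total: 4 + 2 + 2 = 8 states


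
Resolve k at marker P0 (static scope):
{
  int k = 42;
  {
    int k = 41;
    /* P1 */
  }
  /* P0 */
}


k declared in the same block as P0
k = 42


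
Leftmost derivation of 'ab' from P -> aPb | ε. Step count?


Derivation: P => aPb => ab
Steps: 2


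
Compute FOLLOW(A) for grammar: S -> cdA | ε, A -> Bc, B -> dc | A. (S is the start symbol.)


$ ∈ FOLLOW(S). For each A -> αBβ: add FIRST(β)\{ε} to FOLLOW(B); if β nullable, add FOLLOW(A).
FOLLOW(A) = {$, c}


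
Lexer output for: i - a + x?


Scan left to right, longest-match per lexeme
Tokens: ID(i), OP(-), ID(a), OP(+), ID(x)


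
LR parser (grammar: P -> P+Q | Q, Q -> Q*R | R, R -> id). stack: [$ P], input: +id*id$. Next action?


shift '+' to continue P -> P+Q
Action: shift


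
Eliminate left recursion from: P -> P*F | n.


Left-recursive alternatives: P*F; non-recursive: n
Introduce P': P -> nP', P' -> *FP' | ε


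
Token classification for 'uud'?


Pattern: letter/underscore followed by alphanumerics, not a keyword
Type: IDENTIFIER


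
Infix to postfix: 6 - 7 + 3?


Left to right (same or higher precedence on left)
Postfix: 6 7 - 3 +


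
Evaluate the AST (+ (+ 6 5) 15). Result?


Evaluate inner: (+ 6 5) = 11
Evaluate root: (+ 11 15) = 26
Result: 26


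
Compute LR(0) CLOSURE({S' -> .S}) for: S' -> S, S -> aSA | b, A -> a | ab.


Start: S' -> .S
For each item with dot before a nonterminal B, add B -> .γ for every B-production
Closure: [S' -> .S, S -> .aSA, S -> .b]


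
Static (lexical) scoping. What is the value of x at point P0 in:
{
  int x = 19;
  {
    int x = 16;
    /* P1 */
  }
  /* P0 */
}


x declared in the same block as P0
x = 19


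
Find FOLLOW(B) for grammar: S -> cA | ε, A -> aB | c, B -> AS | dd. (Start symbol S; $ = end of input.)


$ ∈ FOLLOW(S). For each A -> αBβ: add FIRST(β)\{ε} to FOLLOW(B); if β nullable, add FOLLOW(A).
FOLLOW(B) = {$, c}


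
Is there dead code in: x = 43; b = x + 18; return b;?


x is read by b's definition; b is returned
No dead code


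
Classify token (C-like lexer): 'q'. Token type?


Pattern: letter/underscore followed by alphanumerics, not a keyword
Type: IDENTIFIER


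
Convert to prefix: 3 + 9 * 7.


'*' binds tighter: tree is (+ 3 (* 9 7))
Prefix: + 3 * 9 7


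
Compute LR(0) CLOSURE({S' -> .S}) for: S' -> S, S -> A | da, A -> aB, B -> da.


Start: S' -> .S
For each item with dot before a nonterminal B, add B -> .γ for every B-production
Closure: [S' -> .S, S -> .A, S -> .da, A -> .aB]


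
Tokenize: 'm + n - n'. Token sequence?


Scan left to right, longest-match per lexeme
Tokens: ID(m), OP(+), ID(n), OP(-), ID(n)


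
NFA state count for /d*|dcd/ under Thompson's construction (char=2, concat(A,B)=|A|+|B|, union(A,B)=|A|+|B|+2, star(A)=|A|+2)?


Syntax tree has 4 char leaf(s), 1 union(s), 1 star(s)
chars contribute 4×2 = 8; each union adds +2; each star adds +2
Total: 8 + 2 + 2 = 12 states


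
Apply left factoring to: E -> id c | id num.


Common prefix: 'id'
Factored: E -> id E', E' -> c | num


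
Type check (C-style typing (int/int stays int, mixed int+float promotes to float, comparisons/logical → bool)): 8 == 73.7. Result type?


Operand types: int == float
Rule: comparison yields bool
Result type: bool


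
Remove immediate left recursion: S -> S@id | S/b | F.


Left-recursive alternatives: S@id, S/b; non-recursive: F
Introduce S': S -> FS', S' -> @idS' | /bS' | ε


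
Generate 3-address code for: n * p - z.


Break into single-operator statements:
t1 = n * p
t2 = t1 - z


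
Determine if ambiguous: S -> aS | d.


right-linear, alternatives start with distinct terminals 'a' vs 'd': unique leftmost derivation
Unambiguous


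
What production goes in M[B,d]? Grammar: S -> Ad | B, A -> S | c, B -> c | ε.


For [B, d]: ε is nullable and 'd' ∈ FOLLOW(B)
Entry: B -> ε


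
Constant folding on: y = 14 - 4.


14 - 4 = 10 at compile time
Optimized: y = 10


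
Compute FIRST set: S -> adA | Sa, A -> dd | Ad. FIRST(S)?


Per alternative of S: FIRST(adA) = {a}; FIRST(Sa) = {a}
FIRST(S) = {a}


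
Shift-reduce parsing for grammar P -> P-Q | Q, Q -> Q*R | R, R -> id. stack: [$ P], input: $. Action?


start symbol P on stack, input exhausted
Action: accept


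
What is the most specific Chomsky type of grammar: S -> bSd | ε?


Single nonterminal LHS, but b^n d^n is not regular
Classification: Type 2 (Context-Free)


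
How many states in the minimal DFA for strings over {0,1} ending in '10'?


Track the longest suffix of input matching a prefix of '10': 3 classes (prefixes of length 0..2)
Minimal DFA: 3 states


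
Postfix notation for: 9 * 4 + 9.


Left to right (same or higher precedence on left)
Postfix: 9 4 * 9 +


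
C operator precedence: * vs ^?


'*' is multiplicative (level 10); '^' is bitwise XOR (level 4)
Higher level binds tighter
'*' has higher precedence than '^'


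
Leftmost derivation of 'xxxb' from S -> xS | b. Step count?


Derivation: S => xS => xxS => xxxS => xxxb
Steps: 4


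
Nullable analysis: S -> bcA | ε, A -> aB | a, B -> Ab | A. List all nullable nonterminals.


A nonterminal is nullable iff some alternative derives ε (directly, or every symbol in it is nullable)
Nullable: {S}


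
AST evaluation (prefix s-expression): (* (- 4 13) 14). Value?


Evaluate inner: (- 4 13) = -9
Evaluate root: (* -9 14) = -126
Result: -126


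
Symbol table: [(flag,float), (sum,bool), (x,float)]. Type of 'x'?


Lookup 'x' → type float


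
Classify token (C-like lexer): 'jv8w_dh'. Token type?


Pattern: letter/underscore followed by alphanumerics, not a keyword
Type: IDENTIFIER


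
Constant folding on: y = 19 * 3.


19 * 3 = 57 at compile time
Optimized: y = 57


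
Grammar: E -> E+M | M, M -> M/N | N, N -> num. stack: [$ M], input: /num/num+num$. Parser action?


shift '/' to continue M -> M/N
Action: shift


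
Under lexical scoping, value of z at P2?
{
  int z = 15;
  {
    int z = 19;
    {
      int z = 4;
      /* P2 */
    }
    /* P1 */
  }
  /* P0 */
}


z declared in the same block as P2
z = 4


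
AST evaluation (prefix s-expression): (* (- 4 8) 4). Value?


Evaluate inner: (- 4 8) = -4
Evaluate root: (* -4 4) = -16
Result: -16


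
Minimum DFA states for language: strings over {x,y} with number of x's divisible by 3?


Track (count of x) mod 3: states 0..2, accept at 0
Minimal DFA: 3 states


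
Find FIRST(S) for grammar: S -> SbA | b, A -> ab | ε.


Per alternative of S: FIRST(SbA) = {b}; FIRST(b) = {b}
FIRST(S) = {b}


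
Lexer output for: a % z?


Scan left to right, longest-match per lexeme
Tokens: ID(a), OP(%), ID(z)


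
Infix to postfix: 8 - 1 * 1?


* has higher precedence, evaluate 1*1 first
Postfix: 8 1 1 * -


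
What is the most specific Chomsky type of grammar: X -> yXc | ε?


Single nonterminal LHS, but y^n c^n is not regular
Classification: Type 2 (Context-Free)


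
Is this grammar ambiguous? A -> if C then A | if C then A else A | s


dangling else: 'if C then if C then s else s' parses two ways
Ambiguous


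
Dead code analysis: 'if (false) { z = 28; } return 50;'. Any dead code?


condition is constant false, so the whole block is unreachable
Dead: 'if (false) { z = 28; }'


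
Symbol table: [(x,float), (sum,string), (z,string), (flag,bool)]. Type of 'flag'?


Lookup 'flag' → type bool


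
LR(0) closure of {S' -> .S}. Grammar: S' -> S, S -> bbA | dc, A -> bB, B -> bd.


Start: S' -> .S
For each item with dot before a nonterminal B, add B -> .γ for every B-production
Closure: [S' -> .S, S -> .bbA, S -> .dc]


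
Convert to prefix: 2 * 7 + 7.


left-to-right (same/higher precedence on left): tree is (+ (* 2 7) 7)
Prefix: + * 2 7 7


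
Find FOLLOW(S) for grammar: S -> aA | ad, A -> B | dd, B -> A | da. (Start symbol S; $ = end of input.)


$ ∈ FOLLOW(S). For each A -> αBβ: add FIRST(β)\{ε} to FOLLOW(B); if β nullable, add FOLLOW(A).
FOLLOW(S) = {$}


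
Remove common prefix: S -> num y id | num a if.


Common prefix: 'num'
Factored: S -> num S', S' -> y id | a if


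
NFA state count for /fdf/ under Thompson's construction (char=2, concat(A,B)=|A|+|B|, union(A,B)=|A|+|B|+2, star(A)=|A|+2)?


Syntax tree has 3 char leaf(s), 0 union(s), 0 star(s)
chars contribute 3×2 = 6; each union adds +2; each star adds +2
Total: 6 + 0 + 0 = 6 states


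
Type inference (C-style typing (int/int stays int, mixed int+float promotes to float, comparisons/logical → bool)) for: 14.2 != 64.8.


Operand types: float != float
Rule: comparison yields bool
Result type: bool


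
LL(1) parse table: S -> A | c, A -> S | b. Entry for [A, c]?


For [A, c]: 'c' ∈ FIRST(S)
Entry: A -> S


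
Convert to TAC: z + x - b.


Break into single-operator statements:
t1 = z + x
t2 = t1 - b


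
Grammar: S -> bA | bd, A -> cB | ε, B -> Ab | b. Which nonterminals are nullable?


A nonterminal is nullable iff some alternative derives ε (directly, or every symbol in it is nullable)
Nullable: {A}


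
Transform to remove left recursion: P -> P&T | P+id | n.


Left-recursive alternatives: P&T, P+id; non-recursive: n
Introduce P': P -> nP', P' -> &TP' | +idP' | ε


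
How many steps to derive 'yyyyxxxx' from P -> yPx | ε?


Derivation: P => yPx => yyPxx => yyyPxxx => yyyyPxxxx => yyyyxxxx
Steps: 5


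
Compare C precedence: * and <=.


'*' is multiplicative (level 10); '<=' is relational (level 7)
Higher level binds tighter
'*' has higher precedence than '<='


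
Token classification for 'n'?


Pattern: letter/underscore followed by alphanumerics, not a keyword
Type: IDENTIFIER


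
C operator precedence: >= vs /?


'/' is multiplicative (level 10); '>=' is relational (level 7)
Higher level binds tighter
'/' has higher precedence than '>='


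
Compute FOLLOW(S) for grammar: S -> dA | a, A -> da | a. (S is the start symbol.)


$ ∈ FOLLOW(S). For each A -> αBβ: add FIRST(β)\{ε} to FOLLOW(B); if β nullable, add FOLLOW(A).
FOLLOW(S) = {$}


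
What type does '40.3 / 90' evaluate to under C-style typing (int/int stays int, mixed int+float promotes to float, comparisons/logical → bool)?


Operand types: float / int
Rule: mixed int/float promotes to float; int/int stays int
Result type: float


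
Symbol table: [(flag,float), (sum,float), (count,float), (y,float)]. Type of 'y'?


Lookup 'y' → type float


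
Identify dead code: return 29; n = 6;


statement follows a return and is unreachable
Dead: 'n = 6'


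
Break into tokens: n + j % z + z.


Scan left to right, longest-match per lexeme
Tokens: ID(n), OP(+), ID(j), OP(%), ID(z), OP(+), ID(z)


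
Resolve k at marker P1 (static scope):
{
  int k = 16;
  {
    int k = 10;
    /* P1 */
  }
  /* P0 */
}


k declared in the same block as P1
k = 10


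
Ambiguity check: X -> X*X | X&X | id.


'id*id&id' has two parse trees (no precedence encoded between * and &)
Ambiguous


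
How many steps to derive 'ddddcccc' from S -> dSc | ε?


Derivation: S => dSc => ddScc => dddSccc => ddddScccc => ddddcccc
Steps: 5


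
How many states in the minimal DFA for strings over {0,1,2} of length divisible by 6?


Track length mod 6: states 0..5, accept at 0
Minimal DFA: 6 states


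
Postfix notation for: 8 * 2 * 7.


Left to right (same or higher precedence on left)
Postfix: 8 2 * 7 *


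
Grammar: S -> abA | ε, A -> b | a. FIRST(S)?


Per alternative of S: FIRST(abA) = {a}; FIRST(ε) = {ε}
FIRST(S) = {a, ε}


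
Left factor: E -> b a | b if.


Common prefix: 'b'
Factored: E -> b E', E' -> a | if


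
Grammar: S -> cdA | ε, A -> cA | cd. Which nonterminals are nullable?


A nonterminal is nullable iff some alternative derives ε (directly, or every symbol in it is nullable)
Nullable: {S}


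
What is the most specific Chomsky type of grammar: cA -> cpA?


LHS has context (more than one symbol) and |LHS| ≤ |RHS|
Classification: Type 1 (Context-Sensitive)


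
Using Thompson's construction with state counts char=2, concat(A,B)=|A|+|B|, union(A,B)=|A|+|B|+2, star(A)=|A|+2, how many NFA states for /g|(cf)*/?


Syntax tree has 3 char leaf(s), 1 union(s), 1 star(s)
chars contribute 3×2 = 6; each union adds +2; each star adds +2
Total: 6 + 2 + 2 = 10 states


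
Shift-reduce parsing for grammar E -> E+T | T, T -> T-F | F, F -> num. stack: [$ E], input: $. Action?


start symbol E on stack, input exhausted
Action: accept


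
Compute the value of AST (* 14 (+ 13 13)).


Evaluate inner: (+ 13 13) = 26
Evaluate root: (* 14 26) = 364
Result: 364


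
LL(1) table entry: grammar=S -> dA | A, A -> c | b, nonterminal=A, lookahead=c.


For [A, c]: 'c' ∈ FIRST(c)
Entry: A -> c


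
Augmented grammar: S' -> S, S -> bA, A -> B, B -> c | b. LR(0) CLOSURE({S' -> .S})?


Start: S' -> .S
For each item with dot before a nonterminal B, add B -> .γ for every B-production
Closure: [S' -> .S, S -> .bA]


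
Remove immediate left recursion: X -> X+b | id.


Left-recursive alternatives: X+b; non-recursive: id
Introduce X': X -> idX', X' -> +bX' | ε


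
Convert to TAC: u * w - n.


Break into single-operator statements:
t1 = u * w
t2 = t1 - n


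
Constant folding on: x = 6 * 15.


6 * 15 = 90 at compile time
Optimized: x = 90


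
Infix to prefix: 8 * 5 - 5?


left-to-right (same/higher precedence on left): tree is (- (* 8 5) 5)
Prefix: - * 8 5 5


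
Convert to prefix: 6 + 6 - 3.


left-to-right (same/higher precedence on left): tree is (- (+ 6 6) 3)
Prefix: - + 6 6 3


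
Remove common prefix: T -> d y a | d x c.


Common prefix: 'd'
Factored: T -> d T', T' -> y a | x c


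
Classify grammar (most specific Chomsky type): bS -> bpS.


LHS has context (more than one symbol) and |LHS| ≤ |RHS|
Classification: Type 1 (Context-Sensitive)


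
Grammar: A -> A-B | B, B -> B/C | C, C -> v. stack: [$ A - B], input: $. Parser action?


handle 'A-B' on top; lookahead ∈ FOLLOW(A) = {-, $}
Action: reduce (A -> A-B)


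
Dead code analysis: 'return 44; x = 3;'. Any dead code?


statement follows a return and is unreachable
Dead: 'x = 3'


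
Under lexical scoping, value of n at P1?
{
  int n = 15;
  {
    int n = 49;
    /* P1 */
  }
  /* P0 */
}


n declared in the same block as P1
n = 49


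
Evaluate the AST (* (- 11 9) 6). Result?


Evaluate inner: (- 11 9) = 2
Evaluate root: (* 2 6) = 12
Result: 12


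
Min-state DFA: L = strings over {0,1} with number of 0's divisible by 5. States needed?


Track (count of 0) mod 5: states 0..4, accept at 0
Minimal DFA: 5 states


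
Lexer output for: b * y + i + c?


Scan left to right, longest-match per lexeme
Tokens: ID(b), OP(*), ID(y), OP(+), ID(i), OP(+), ID(c)


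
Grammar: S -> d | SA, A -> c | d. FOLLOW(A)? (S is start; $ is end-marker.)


$ ∈ FOLLOW(S). For each A -> αBβ: add FIRST(β)\{ε} to FOLLOW(B); if β nullable, add FOLLOW(A).
FOLLOW(A) = {$, c, d}


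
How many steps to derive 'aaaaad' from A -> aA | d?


Derivation: A => aA => aaA => aaaA => aaaaA => aaaaaA => aaaaad
Steps: 6


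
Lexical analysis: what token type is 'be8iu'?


Pattern: letter/underscore followed by alphanumerics, not a keyword
Type: IDENTIFIER


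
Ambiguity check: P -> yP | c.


right-linear, alternatives start with distinct terminals 'y' vs 'c': unique leftmost derivation
Unambiguous


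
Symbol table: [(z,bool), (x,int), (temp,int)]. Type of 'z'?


Lookup 'z' → type bool


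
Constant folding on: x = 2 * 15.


2 * 15 = 30 at compile time
Optimized: x = 30


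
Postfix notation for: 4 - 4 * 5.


* has higher precedence, evaluate 4*5 first
Postfix: 4 4 5 * -


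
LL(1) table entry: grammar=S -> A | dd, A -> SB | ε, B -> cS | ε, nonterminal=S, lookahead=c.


For [S, c]: 'c' ∈ FIRST(A)
Entry: S -> A


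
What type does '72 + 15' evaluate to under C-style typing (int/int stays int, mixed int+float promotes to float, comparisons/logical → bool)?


Operand types: int + int
Rule: mixed int/float promotes to float; int/int stays int
Result type: int


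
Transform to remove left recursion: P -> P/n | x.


Left-recursive alternatives: P/n; non-recursive: x
Introduce P': P -> xP', P' -> /nP' | ε


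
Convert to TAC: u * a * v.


Break into single-operator statements:
t1 = u * a
t2 = t1 * v


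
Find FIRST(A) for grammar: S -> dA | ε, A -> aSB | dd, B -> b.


Per alternative of A: FIRST(aSB) = {a}; FIRST(dd) = {d}
FIRST(A) = {a, d}


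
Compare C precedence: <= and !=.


'<=' is relational (level 7); '!=' is equality (level 6)
Higher level binds tighter
'<=' has higher precedence than '!='


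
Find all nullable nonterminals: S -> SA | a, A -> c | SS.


A nonterminal is nullable iff some alternative derives ε (directly, or every symbol in it is nullable)
Nullable: {}
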